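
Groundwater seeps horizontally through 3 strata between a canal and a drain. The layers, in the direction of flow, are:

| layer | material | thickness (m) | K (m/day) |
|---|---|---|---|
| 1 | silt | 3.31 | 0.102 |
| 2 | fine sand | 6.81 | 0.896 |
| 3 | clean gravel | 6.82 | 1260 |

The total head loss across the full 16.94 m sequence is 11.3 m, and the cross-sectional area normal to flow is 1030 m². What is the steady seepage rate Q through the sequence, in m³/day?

Flow is perpendicular to layering, so the layers act in series and the equivalent K is the thickness-weighted harmonic mean.
Total thickness L = 3.31 + 6.81 + 6.82 = 16.94 m.
Σ(b_i/K_i) = 3.31/0.102 + 6.81/0.896 + 6.82/1260 = 40.06 d.
K_eq = L / Σ(b_i/K_i) = 16.94 / 40.06 = 0.4229 m/day.
Q = K_eq · A · (Δh/L) = 0.4229 × 1030 × (11.3/16.94) = 290.6 m³/day.

291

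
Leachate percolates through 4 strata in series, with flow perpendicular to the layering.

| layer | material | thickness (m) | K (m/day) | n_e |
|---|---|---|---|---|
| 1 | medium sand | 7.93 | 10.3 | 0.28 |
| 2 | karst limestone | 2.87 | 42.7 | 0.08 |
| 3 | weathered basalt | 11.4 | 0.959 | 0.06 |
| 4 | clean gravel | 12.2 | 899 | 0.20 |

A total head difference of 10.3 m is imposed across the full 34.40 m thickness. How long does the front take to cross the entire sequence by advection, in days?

6.89

With flow normal to the layers, continuity requires the same specific discharge q through every layer.
Σ(b_i/K_i) = 7.93/10.3 + 2.87/42.7 + 11.4/0.959 + 12.2/899 = 12.74 d.
q = Δh / Σ(b_i/K_i) = 10.3 / 12.74 = 0.8086 m/day.
In each layer the seepage velocity is v_i = q/n_i, so the layer transit time is t_i = b_i·n_i / q:
  layer 1 (medium sand): t_1 = 7.93 × 0.28 / 0.8086 = 2.746 d
  layer 2 (karst limestone): t_2 = 2.87 × 0.08 / 0.8086 = 0.2839 d
  layer 3 (weathered basalt): t_3 = 11.4 × 0.06 / 0.8086 = 0.8459 d
  layer 4 (clean gravel): t_4 = 12.2 × 0.20 / 0.8086 = 3.018 d
Total t = Σ t_i = 6.893 days.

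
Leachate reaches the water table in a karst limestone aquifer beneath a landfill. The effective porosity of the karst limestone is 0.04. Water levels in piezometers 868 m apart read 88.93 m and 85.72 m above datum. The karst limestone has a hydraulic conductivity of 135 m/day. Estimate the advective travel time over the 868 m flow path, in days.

69.5

Hydraulic gradient i = (88.93 − 85.72) / 868 = 3.21 / 868 = 0.003698.
Darcy flux q = K · i = 135.0 × 0.003698 = 0.4993 m/day.
Seepage velocity v = q / n_e = 0.4993 / 0.04 = 12.48 m/day.
Travel time t = L / v = 868 / 12.48 = 69.54 days.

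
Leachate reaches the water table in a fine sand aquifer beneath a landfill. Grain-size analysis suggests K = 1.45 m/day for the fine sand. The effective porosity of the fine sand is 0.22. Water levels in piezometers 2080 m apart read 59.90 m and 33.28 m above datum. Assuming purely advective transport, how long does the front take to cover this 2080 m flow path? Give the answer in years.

67.5

Hydraulic gradient i = (59.90 − 33.28) / 2080 = 26.62 / 2080 = 0.01280.
Darcy flux q = K · i = 1.450 × 0.01280 = 0.01856 m/day.
Seepage velocity v = q / n_e = 0.01856 / 0.22 = 0.08435 m/day.
Travel time t = L / v = 2080 / 0.08435 = 24659 days = 67.51 years.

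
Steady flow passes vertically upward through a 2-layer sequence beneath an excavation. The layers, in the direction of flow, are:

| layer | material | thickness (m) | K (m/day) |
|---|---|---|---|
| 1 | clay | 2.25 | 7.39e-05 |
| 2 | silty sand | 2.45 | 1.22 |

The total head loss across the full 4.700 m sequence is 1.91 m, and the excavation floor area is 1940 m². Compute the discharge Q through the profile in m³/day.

0.122

Flow is perpendicular to layering, so the layers act in series and the equivalent K is the thickness-weighted harmonic mean.
Total thickness L = 2.25 + 2.45 = 4.700 m.
Σ(b_i/K_i) = 2.25/7.39e-05 + 2.45/1.22 = 30449 d.
K_eq = L / Σ(b_i/K_i) = 4.700 / 30449 = 0.0001544 m/day.
Q = K_eq · A · (Δh/L) = 0.0001544 × 1940 × (1.91/4.700) = 0.1217 m³/day.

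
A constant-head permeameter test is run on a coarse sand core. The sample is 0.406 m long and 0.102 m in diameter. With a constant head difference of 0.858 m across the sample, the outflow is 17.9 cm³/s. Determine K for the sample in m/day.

89.6

Cross-sectional area A = π·(d/2)² = π × (0.102/2)² = 0.008171 m².
Convert discharge: 17.9 cm³/s = 1.790e-05 m³/s.
Darcy's law rearranged: K = Q·L / (A·Δh) = 1.790e-05 × 0.406 / (0.008171 × 0.858) = 0.001037 m/s = 89.56 m/day.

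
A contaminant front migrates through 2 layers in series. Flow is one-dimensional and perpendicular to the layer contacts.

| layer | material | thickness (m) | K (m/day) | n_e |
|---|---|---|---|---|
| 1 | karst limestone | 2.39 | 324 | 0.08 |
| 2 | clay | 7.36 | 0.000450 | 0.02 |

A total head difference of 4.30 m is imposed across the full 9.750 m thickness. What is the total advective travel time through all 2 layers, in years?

With flow normal to the layers, continuity requires the same specific discharge q through every layer.
Σ(b_i/K_i) = 2.39/324 + 7.36/0.000450 = 16356 d.
q = Δh / Σ(b_i/K_i) = 4.30 / 16356 = 0.0002629 m/day.
In each layer the seepage velocity is v_i = q/n_i, so the layer transit time is t_i = b_i·n_i / q:
  layer 1 (karst limestone): t_1 = 2.39 × 0.08 / 0.0002629 = 727.3 d
  layer 2 (clay): t_2 = 7.36 × 0.02 / 0.0002629 = 559.9 d
Total t = Σ t_i = 1287 days = 3.524 years.

3.52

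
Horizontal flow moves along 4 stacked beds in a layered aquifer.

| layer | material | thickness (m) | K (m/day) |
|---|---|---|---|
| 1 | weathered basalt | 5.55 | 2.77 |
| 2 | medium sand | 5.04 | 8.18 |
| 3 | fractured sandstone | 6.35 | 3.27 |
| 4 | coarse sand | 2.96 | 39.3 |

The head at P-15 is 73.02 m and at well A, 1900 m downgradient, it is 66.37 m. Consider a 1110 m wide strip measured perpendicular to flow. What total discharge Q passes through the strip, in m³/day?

Flow is parallel to layering, so each bed carries its own Darcy discharge and the transmissivities add.
Σ(K_i·b_i) = 2.77×5.55 + 8.18×5.04 + 3.27×6.35 + 39.3×2.96 = 193.7 m²/day.
Hydraulic gradient i = (73.02 − 66.37) / 1900 = 6.65 / 1900 = 0.003500.
Q = Σ(K_i·b_i) · W · i = 193.7 × 1110 × 0.003500 = 752.5 m³/day.

752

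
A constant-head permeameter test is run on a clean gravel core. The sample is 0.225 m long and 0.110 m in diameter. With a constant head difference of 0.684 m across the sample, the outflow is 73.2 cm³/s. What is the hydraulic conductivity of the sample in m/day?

219

Cross-sectional area A = π·(d/2)² = π × (0.110/2)² = 0.009503 m².
Convert discharge: 73.2 cm³/s = 7.320e-05 m³/s.
Darcy's law rearranged: K = Q·L / (A·Δh) = 7.320e-05 × 0.225 / (0.009503 × 0.684) = 0.002534 m/s = 218.9 m/day.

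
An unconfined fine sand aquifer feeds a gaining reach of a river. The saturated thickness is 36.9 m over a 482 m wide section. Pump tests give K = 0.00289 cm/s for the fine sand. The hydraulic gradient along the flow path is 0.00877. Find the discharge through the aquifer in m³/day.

Convert K: 0.00289 cm/s × 864 = 2.497 m/day.
Cross-sectional area A = 482 × 36.9 = 17786 m².
Hydraulic gradient i = 0.00877.
Darcy's law: Q = K · A · i = 2.497 × 17786 × 0.008770 = 389.5 m³/day.

389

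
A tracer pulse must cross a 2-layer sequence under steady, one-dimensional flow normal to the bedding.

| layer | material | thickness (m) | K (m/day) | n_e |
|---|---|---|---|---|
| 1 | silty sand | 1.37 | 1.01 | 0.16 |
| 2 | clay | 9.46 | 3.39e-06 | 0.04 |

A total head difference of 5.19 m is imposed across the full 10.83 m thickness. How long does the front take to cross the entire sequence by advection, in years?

With flow normal to the layers, continuity requires the same specific discharge q through every layer.
Σ(b_i/K_i) = 1.37/1.01 + 9.46/3.39e-06 = 2.791e+06 d.
q = Δh / Σ(b_i/K_i) = 5.19 / 2.791e+06 = 1.860e-06 m/day.
In each layer the seepage velocity is v_i = q/n_i, so the layer transit time is t_i = b_i·n_i / q:
  layer 1 (silty sand): t_1 = 1.37 × 0.16 / 1.860e-06 = 1.179e+05 d
  layer 2 (clay): t_2 = 9.46 × 0.04 / 1.860e-06 = 2.035e+05 d
Total t = Σ t_i = 3.213e+05 days = 879.7 years.

880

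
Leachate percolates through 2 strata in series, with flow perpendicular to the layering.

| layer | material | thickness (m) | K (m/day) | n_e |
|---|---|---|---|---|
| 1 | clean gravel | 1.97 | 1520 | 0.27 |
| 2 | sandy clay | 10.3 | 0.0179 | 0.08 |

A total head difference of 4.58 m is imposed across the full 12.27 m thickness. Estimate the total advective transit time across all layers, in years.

With flow normal to the layers, continuity requires the same specific discharge q through every layer.
Σ(b_i/K_i) = 1.97/1520 + 10.3/0.0179 = 575.4 d.
q = Δh / Σ(b_i/K_i) = 4.58 / 575.4 = 0.007959 m/day.
In each layer the seepage velocity is v_i = q/n_i, so the layer transit time is t_i = b_i·n_i / q:
  layer 1 (clean gravel): t_1 = 1.97 × 0.27 / 0.007959 = 66.83 d
  layer 2 (sandy clay): t_2 = 10.3 × 0.08 / 0.007959 = 103.5 d
Total t = Σ t_i = 170.4 days = 0.4664 years.

0.466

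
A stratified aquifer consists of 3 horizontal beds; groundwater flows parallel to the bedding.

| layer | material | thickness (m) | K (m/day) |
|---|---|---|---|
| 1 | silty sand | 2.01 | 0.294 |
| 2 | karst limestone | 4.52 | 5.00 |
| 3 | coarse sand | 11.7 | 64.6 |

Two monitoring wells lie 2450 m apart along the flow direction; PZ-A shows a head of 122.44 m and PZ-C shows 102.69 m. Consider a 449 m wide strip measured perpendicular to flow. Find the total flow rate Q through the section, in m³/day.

Flow is parallel to layering, so each bed carries its own Darcy discharge and the transmissivities add.
Σ(K_i·b_i) = 0.294×2.01 + 5.00×4.52 + 64.6×11.7 = 779.0 m²/day.
Hydraulic gradient i = (122.44 − 102.69) / 2450 = 19.75 / 2450 = 0.008061.
Q = Σ(K_i·b_i) · W · i = 779.0 × 449 × 0.008061 = 2820 m³/day.

2820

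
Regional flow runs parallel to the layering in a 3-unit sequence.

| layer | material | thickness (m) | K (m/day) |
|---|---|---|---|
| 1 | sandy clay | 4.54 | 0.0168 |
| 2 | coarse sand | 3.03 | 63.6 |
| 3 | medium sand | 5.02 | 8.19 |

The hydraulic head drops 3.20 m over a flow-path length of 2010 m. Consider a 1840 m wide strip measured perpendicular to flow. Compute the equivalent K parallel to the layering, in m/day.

18.6

Flow is parallel to layering, so each bed carries its own Darcy discharge and the transmissivities add.
Σ(K_i·b_i) = 0.0168×4.54 + 63.6×3.03 + 8.19×5.02 = 233.9 m²/day.
Total thickness b = 12.59 m, so K_eq = Σ(K_i·b_i)/b = 18.58 m/day.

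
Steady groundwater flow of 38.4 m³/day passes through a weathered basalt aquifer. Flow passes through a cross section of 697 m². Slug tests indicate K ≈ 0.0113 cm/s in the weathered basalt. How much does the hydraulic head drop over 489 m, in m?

2.76

Convert K: 0.0113 cm/s × 864 = 9.763 m/day.
From Q = K·A·i, i = Q / (K·A) = 38.4 / (9.763 × 697.0) = 0.005643.
Head loss Δh = i · L = 0.005643 × 489 = 2.759 m.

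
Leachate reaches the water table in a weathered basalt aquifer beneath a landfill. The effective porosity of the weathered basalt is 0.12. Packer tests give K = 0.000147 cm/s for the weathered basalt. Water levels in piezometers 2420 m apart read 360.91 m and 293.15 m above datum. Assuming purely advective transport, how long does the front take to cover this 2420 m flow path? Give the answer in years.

Convert K: 0.000147 cm/s × 864 = 0.1270 m/day.
Hydraulic gradient i = (360.91 − 293.15) / 2420 = 67.76 / 2420 = 0.02800.
Darcy flux q = K · i = 0.1270 × 0.02800 = 0.003556 m/day.
Seepage velocity v = q / n_e = 0.003556 / 0.12 = 0.02964 m/day.
Travel time t = L / v = 2420 / 0.02964 = 81660 days = 223.6 years.

224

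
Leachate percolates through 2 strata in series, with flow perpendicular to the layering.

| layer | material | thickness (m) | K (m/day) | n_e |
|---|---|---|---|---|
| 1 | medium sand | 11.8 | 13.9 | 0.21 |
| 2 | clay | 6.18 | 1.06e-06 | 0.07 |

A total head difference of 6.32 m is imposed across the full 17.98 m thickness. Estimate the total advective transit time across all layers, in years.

With flow normal to the layers, continuity requires the same specific discharge q through every layer.
Σ(b_i/K_i) = 11.8/13.9 + 6.18/1.06e-06 = 5.830e+06 d.
q = Δh / Σ(b_i/K_i) = 6.32 / 5.830e+06 = 1.084e-06 m/day.
In each layer the seepage velocity is v_i = q/n_i, so the layer transit time is t_i = b_i·n_i / q:
  layer 1 (medium sand): t_1 = 11.8 × 0.21 / 1.084e-06 = 2.286e+06 d
  layer 2 (clay): t_2 = 6.18 × 0.07 / 1.084e-06 = 3.991e+05 d
Total t = Σ t_i = 2.685e+06 days = 7351 years.

7350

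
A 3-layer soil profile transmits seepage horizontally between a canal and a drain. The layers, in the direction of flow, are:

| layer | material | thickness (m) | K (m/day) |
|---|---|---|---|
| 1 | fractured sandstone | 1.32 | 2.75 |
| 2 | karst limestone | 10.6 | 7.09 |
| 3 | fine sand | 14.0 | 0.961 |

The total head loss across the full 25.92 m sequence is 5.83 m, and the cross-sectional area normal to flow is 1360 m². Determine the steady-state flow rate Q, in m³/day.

479

Flow is perpendicular to layering, so the layers act in series and the equivalent K is the thickness-weighted harmonic mean.
Total thickness L = 1.32 + 10.6 + 14.0 = 25.92 m.
Σ(b_i/K_i) = 1.32/2.75 + 10.6/7.09 + 14.0/0.961 = 16.54 d.
K_eq = L / Σ(b_i/K_i) = 25.92 / 16.54 = 1.567 m/day.
Q = K_eq · A · (Δh/L) = 1.567 × 1360 × (5.83/25.92) = 479.3 m³/day.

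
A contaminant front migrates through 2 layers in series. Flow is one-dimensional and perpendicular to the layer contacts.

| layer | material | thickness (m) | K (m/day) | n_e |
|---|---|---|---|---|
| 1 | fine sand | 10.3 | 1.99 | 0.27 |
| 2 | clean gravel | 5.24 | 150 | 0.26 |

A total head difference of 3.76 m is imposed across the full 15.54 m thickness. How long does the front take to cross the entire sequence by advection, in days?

With flow normal to the layers, continuity requires the same specific discharge q through every layer.
Σ(b_i/K_i) = 10.3/1.99 + 5.24/150 = 5.211 d.
q = Δh / Σ(b_i/K_i) = 3.76 / 5.211 = 0.7216 m/day.
In each layer the seepage velocity is v_i = q/n_i, so the layer transit time is t_i = b_i·n_i / q:
  layer 1 (fine sand): t_1 = 10.3 × 0.27 / 0.7216 = 3.854 d
  layer 2 (clean gravel): t_2 = 5.24 × 0.26 / 0.7216 = 1.888 d
Total t = Σ t_i = 5.742 days.

5.74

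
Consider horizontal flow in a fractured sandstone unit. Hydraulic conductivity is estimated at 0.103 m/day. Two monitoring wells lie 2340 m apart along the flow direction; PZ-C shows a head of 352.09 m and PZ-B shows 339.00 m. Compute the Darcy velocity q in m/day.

Hydraulic gradient i = (352.09 − 339.00) / 2340 = 13.09 / 2340 = 0.005594.
Specific discharge q = K · i = 0.1030 × 0.005594 = 0.0005762 m/day.

0.000576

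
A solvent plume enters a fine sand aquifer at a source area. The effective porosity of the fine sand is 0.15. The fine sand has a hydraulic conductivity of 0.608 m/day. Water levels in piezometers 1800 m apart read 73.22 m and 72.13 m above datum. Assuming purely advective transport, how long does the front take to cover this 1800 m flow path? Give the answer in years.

2010

Hydraulic gradient i = (73.22 − 72.13) / 1800 = 1.09 / 1800 = 0.0006056.
Darcy flux q = K · i = 0.6080 × 0.0006056 = 0.0003682 m/day.
Seepage velocity v = q / n_e = 0.0003682 / 0.15 = 0.002455 m/day.
Travel time t = L / v = 1800 / 0.002455 = 7.333e+05 days = 2008 years.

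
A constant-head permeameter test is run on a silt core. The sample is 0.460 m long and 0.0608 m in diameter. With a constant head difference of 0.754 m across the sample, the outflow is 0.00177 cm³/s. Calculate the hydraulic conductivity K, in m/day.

Cross-sectional area A = π·(d/2)² = π × (0.0608/2)² = 0.002903 m².
Convert discharge: 0.00177 cm³/s = 1.770e-09 m³/s.
Darcy's law rearranged: K = Q·L / (A·Δh) = 1.770e-09 × 0.460 / (0.002903 × 0.754) = 3.719e-07 m/s = 0.03213 m/day.

0.0321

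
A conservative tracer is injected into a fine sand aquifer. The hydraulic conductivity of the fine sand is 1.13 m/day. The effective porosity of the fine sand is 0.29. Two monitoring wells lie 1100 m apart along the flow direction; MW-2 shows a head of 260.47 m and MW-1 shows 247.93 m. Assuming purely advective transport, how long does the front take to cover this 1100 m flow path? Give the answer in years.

67.8

Hydraulic gradient i = (260.47 − 247.93) / 1100 = 12.54 / 1100 = 0.01140.
Darcy flux q = K · i = 1.130 × 0.01140 = 0.01288 m/day.
Seepage velocity v = q / n_e = 0.01288 / 0.29 = 0.04442 m/day.
Travel time t = L / v = 1100 / 0.04442 = 24763 days = 67.80 years.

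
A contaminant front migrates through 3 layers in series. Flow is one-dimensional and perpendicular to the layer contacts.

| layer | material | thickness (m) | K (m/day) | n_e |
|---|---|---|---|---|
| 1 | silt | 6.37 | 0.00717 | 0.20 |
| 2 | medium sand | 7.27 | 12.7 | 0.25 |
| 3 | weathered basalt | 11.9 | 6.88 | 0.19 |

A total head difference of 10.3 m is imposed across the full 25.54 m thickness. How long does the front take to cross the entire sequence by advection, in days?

463

With flow normal to the layers, continuity requires the same specific discharge q through every layer.
Σ(b_i/K_i) = 6.37/0.00717 + 7.27/12.7 + 11.9/6.88 = 890.7 d.
q = Δh / Σ(b_i/K_i) = 10.3 / 890.7 = 0.01156 m/day.
In each layer the seepage velocity is v_i = q/n_i, so the layer transit time is t_i = b_i·n_i / q:
  layer 1 (silt): t_1 = 6.37 × 0.20 / 0.01156 = 110.2 d
  layer 2 (medium sand): t_2 = 7.27 × 0.25 / 0.01156 = 157.2 d
  layer 3 (weathered basalt): t_3 = 11.9 × 0.19 / 0.01156 = 195.5 d
Total t = Σ t_i = 462.9 days.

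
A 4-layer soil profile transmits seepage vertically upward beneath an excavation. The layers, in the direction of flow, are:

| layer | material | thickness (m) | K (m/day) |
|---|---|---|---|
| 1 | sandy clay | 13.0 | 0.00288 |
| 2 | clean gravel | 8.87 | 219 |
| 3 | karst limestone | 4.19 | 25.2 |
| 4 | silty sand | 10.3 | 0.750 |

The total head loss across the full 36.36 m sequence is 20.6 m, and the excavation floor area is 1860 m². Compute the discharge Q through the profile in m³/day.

8.46

Flow is perpendicular to layering, so the layers act in series and the equivalent K is the thickness-weighted harmonic mean.
Total thickness L = 13.0 + 8.87 + 4.19 + 10.3 = 36.36 m.
Σ(b_i/K_i) = 13.0/0.00288 + 8.87/219 + 4.19/25.2 + 10.3/0.750 = 4528 d.
K_eq = L / Σ(b_i/K_i) = 36.36 / 4528 = 0.008030 m/day.
Q = K_eq · A · (Δh/L) = 0.008030 × 1860 × (20.6/36.36) = 8.462 m³/day.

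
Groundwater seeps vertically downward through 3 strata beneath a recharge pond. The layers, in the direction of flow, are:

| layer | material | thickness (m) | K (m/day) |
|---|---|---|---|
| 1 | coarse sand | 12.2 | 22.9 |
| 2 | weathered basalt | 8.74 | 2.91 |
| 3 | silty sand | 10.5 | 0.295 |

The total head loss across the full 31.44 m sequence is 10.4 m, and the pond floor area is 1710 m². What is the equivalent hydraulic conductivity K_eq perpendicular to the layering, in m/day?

Flow is perpendicular to layering, so the layers act in series and the equivalent K is the thickness-weighted harmonic mean.
Total thickness L = 12.2 + 8.74 + 10.5 = 31.44 m.
Σ(b_i/K_i) = 12.2/22.9 + 8.74/2.91 + 10.5/0.295 = 39.13 d.
K_eq = L / Σ(b_i/K_i) = 31.44 / 39.13 = 0.8035 m/day.

0.803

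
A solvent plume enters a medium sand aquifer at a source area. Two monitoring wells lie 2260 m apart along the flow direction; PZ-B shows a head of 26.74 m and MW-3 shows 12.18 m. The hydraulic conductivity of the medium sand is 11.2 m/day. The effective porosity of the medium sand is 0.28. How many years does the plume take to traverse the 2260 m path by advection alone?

24.0

Hydraulic gradient i = (26.74 − 12.18) / 2260 = 14.56 / 2260 = 0.006442.
Darcy flux q = K · i = 11.20 × 0.006442 = 0.07216 m/day.
Seepage velocity v = q / n_e = 0.07216 / 0.28 = 0.2577 m/day.
Travel time t = L / v = 2260 / 0.2577 = 8770 days = 24.01 years.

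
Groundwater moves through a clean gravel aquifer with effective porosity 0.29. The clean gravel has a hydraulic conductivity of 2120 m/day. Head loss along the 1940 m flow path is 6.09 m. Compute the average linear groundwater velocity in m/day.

22.9

Hydraulic gradient i = Δh / L = 6.09 / 1940 = 0.003139.
Darcy flux q = K · i = 2120 × 0.003139 = 6.655 m/day.
Seepage velocity v = q / n_e = 6.655 / 0.29 = 22.95 m/day.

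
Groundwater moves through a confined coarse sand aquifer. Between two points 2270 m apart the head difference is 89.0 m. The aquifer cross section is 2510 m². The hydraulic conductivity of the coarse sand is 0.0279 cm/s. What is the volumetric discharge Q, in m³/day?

Convert K: 0.0279 cm/s × 864 = 24.11 m/day.
Hydraulic gradient i = Δh / L = 89.0 / 2270 = 0.03921.
Darcy's law: Q = K · A · i = 24.11 × 2510 × 0.03921 = 2372 m³/day.

2370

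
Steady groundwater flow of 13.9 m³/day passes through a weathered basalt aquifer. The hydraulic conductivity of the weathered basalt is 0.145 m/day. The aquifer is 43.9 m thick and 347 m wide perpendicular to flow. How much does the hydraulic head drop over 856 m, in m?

5.39

Cross-sectional area A = 347 × 43.9 = 15233 m².
From Q = K·A·i, i = Q / (K·A) = 13.9 / (0.1450 × 15233) = 0.006293.
Head loss Δh = i · L = 0.006293 × 856 = 5.387 m.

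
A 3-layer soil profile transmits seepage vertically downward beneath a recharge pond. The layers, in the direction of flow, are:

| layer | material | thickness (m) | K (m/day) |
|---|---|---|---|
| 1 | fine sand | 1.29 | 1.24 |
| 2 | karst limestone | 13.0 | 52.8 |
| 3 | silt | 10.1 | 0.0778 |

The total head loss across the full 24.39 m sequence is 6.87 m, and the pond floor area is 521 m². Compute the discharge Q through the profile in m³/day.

Flow is perpendicular to layering, so the layers act in series and the equivalent K is the thickness-weighted harmonic mean.
Total thickness L = 1.29 + 13.0 + 10.1 = 24.39 m.
Σ(b_i/K_i) = 1.29/1.24 + 13.0/52.8 + 10.1/0.0778 = 131.1 d.
K_eq = L / Σ(b_i/K_i) = 24.39 / 131.1 = 0.1860 m/day.
Q = K_eq · A · (Δh/L) = 0.1860 × 521 × (6.87/24.39) = 27.30 m³/day.

27.3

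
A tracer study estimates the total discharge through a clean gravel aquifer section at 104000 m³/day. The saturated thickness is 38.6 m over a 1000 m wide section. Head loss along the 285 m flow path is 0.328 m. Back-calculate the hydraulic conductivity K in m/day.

2340

Cross-sectional area A = 1000 × 38.6 = 38600 m².
Hydraulic gradient i = Δh / L = 0.328 / 285 = 0.001151.
From Q = K·A·i, K = Q / (A·i) = 104000 / (38600 × 0.001151) = 2341 m/day.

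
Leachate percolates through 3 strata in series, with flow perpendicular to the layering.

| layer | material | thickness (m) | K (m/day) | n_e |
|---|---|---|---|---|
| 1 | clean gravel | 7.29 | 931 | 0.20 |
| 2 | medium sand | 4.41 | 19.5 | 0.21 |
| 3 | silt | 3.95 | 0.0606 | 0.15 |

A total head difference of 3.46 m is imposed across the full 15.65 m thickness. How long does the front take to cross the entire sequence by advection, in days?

With flow normal to the layers, continuity requires the same specific discharge q through every layer.
Σ(b_i/K_i) = 7.29/931 + 4.41/19.5 + 3.95/0.0606 = 65.42 d.
q = Δh / Σ(b_i/K_i) = 3.46 / 65.42 = 0.05289 m/day.
In each layer the seepage velocity is v_i = q/n_i, so the layer transit time is t_i = b_i·n_i / q:
  layer 1 (clean gravel): t_1 = 7.29 × 0.20 / 0.05289 = 27.57 d
  layer 2 (medium sand): t_2 = 4.41 × 0.21 / 0.05289 = 17.51 d
  layer 3 (silt): t_3 = 3.95 × 0.15 / 0.05289 = 11.20 d
Total t = Σ t_i = 56.28 days.

56.3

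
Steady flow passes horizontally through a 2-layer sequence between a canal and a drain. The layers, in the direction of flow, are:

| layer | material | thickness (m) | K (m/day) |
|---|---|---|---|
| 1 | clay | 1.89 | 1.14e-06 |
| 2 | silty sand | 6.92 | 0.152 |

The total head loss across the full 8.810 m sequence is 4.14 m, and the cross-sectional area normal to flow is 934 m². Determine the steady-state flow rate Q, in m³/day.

0.00233

Flow is perpendicular to layering, so the layers act in series and the equivalent K is the thickness-weighted harmonic mean.
Total thickness L = 1.89 + 6.92 = 8.810 m.
Σ(b_i/K_i) = 1.89/1.14e-06 + 6.92/0.152 = 1.658e+06 d.
K_eq = L / Σ(b_i/K_i) = 8.810 / 1.658e+06 = 5.314e-06 m/day.
Q = K_eq · A · (Δh/L) = 5.314e-06 × 934 × (4.14/8.810) = 0.002332 m³/day.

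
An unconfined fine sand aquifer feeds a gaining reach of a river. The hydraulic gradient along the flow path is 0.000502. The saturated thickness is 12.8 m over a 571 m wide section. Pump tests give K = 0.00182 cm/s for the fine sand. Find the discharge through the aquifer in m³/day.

Convert K: 0.00182 cm/s × 864 = 1.572 m/day.
Cross-sectional area A = 571 × 12.8 = 7309 m².
Hydraulic gradient i = 0.000502.
Darcy's law: Q = K · A · i = 1.572 × 7309 × 0.0005020 = 5.769 m³/day.

5.77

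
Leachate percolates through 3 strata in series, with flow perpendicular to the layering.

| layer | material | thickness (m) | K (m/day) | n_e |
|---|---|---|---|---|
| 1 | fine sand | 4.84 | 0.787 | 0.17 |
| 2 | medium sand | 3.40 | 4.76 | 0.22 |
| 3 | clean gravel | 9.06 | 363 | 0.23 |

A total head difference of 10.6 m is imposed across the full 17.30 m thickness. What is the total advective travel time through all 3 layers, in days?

With flow normal to the layers, continuity requires the same specific discharge q through every layer.
Σ(b_i/K_i) = 4.84/0.787 + 3.40/4.76 + 9.06/363 = 6.889 d.
q = Δh / Σ(b_i/K_i) = 10.6 / 6.889 = 1.539 m/day.
In each layer the seepage velocity is v_i = q/n_i, so the layer transit time is t_i = b_i·n_i / q:
  layer 1 (fine sand): t_1 = 4.84 × 0.17 / 1.539 = 0.5348 d
  layer 2 (medium sand): t_2 = 3.40 × 0.22 / 1.539 = 0.4861 d
  layer 3 (clean gravel): t_3 = 9.06 × 0.23 / 1.539 = 1.354 d
Total t = Σ t_i = 2.375 days.

2.38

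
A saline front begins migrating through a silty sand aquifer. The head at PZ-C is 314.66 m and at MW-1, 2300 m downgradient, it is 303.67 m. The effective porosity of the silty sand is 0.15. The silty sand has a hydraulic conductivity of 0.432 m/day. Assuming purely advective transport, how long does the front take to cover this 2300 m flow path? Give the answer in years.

458

Hydraulic gradient i = (314.66 − 303.67) / 2300 = 10.99 / 2300 = 0.004778.
Darcy flux q = K · i = 0.4320 × 0.004778 = 0.002064 m/day.
Seepage velocity v = q / n_e = 0.002064 / 0.15 = 0.01376 m/day.
Travel time t = L / v = 2300 / 0.01376 = 1.671e+05 days = 457.6 years.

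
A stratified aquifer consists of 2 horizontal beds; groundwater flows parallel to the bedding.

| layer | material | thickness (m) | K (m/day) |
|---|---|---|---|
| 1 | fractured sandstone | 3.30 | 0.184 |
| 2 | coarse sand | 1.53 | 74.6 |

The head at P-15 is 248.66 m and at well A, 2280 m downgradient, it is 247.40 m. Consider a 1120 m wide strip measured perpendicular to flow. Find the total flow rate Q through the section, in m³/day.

Flow is parallel to layering, so each bed carries its own Darcy discharge and the transmissivities add.
Σ(K_i·b_i) = 0.184×3.30 + 74.6×1.53 = 114.7 m²/day.
Hydraulic gradient i = (248.66 − 247.40) / 2280 = 1.26 / 2280 = 0.0005526.
Q = Σ(K_i·b_i) · W · i = 114.7 × 1120 × 0.0005526 = 71.02 m³/day.

71.0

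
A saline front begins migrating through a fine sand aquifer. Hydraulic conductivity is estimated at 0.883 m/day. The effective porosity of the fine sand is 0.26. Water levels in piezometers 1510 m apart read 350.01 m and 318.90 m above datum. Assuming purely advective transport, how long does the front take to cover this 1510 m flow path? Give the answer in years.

59.1

Hydraulic gradient i = (350.01 − 318.90) / 1510 = 31.11 / 1510 = 0.02060.
Darcy flux q = K · i = 0.8830 × 0.02060 = 0.01819 m/day.
Seepage velocity v = q / n_e = 0.01819 / 0.26 = 0.06997 m/day.
Travel time t = L / v = 1510 / 0.06997 = 21581 days = 59.08 years.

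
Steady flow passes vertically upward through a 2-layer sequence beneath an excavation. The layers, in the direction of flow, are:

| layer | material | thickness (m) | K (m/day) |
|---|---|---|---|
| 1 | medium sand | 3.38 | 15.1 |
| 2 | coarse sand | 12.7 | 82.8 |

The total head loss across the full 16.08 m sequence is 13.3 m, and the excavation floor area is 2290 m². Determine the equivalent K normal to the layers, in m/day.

42.6

Flow is perpendicular to layering, so the layers act in series and the equivalent K is the thickness-weighted harmonic mean.
Total thickness L = 3.38 + 12.7 = 16.08 m.
Σ(b_i/K_i) = 3.38/15.1 + 12.7/82.8 = 0.3772 d.
K_eq = L / Σ(b_i/K_i) = 16.08 / 0.3772 = 42.63 m/day.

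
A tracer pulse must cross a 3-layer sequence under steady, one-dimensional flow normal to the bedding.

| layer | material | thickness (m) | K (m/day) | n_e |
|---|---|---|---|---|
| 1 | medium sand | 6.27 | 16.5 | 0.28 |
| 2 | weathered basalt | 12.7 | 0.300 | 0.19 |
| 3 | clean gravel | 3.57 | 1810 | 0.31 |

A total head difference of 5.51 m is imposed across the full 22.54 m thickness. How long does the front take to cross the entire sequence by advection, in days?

With flow normal to the layers, continuity requires the same specific discharge q through every layer.
Σ(b_i/K_i) = 6.27/16.5 + 12.7/0.300 + 3.57/1810 = 42.72 d.
q = Δh / Σ(b_i/K_i) = 5.51 / 42.72 = 0.1290 m/day.
In each layer the seepage velocity is v_i = q/n_i, so the layer transit time is t_i = b_i·n_i / q:
  layer 1 (medium sand): t_1 = 6.27 × 0.28 / 0.1290 = 13.61 d
  layer 2 (weathered basalt): t_2 = 12.7 × 0.19 / 0.1290 = 18.71 d
  layer 3 (clean gravel): t_3 = 3.57 × 0.31 / 0.1290 = 8.579 d
Total t = Σ t_i = 40.90 days.

40.9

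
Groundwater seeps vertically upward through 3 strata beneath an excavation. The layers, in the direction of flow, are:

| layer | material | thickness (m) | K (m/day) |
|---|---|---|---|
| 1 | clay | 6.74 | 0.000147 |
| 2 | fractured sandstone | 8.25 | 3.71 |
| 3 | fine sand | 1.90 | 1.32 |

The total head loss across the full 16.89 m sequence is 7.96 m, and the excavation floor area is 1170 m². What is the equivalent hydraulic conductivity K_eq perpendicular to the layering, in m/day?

Flow is perpendicular to layering, so the layers act in series and the equivalent K is the thickness-weighted harmonic mean.
Total thickness L = 6.74 + 8.25 + 1.90 = 16.89 m.
Σ(b_i/K_i) = 6.74/0.000147 + 8.25/3.71 + 1.90/1.32 = 45854 d.
K_eq = L / Σ(b_i/K_i) = 16.89 / 45854 = 0.0003683 m/day.

0.000368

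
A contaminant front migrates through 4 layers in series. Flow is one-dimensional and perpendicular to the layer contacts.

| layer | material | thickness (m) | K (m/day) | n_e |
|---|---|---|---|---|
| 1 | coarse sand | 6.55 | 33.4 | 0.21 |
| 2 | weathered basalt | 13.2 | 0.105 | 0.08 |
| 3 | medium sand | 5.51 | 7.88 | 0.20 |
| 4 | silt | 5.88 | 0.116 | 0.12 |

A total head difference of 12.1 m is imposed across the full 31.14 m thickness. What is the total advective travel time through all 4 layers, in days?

With flow normal to the layers, continuity requires the same specific discharge q through every layer.
Σ(b_i/K_i) = 6.55/33.4 + 13.2/0.105 + 5.51/7.88 + 5.88/0.116 = 177.3 d.
q = Δh / Σ(b_i/K_i) = 12.1 / 177.3 = 0.06825 m/day.
In each layer the seepage velocity is v_i = q/n_i, so the layer transit time is t_i = b_i·n_i / q:
  layer 1 (coarse sand): t_1 = 6.55 × 0.21 / 0.06825 = 20.15 d
  layer 2 (weathered basalt): t_2 = 13.2 × 0.08 / 0.06825 = 15.47 d
  layer 3 (medium sand): t_3 = 5.51 × 0.20 / 0.06825 = 16.15 d
  layer 4 (silt): t_4 = 5.88 × 0.12 / 0.06825 = 10.34 d
Total t = Σ t_i = 62.11 days.

62.1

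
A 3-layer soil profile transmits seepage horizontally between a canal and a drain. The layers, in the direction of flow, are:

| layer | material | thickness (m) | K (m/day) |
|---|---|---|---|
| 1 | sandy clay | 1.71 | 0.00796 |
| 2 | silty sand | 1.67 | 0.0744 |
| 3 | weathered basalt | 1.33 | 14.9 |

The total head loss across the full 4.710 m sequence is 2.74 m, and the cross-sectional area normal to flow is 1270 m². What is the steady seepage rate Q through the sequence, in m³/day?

Flow is perpendicular to layering, so the layers act in series and the equivalent K is the thickness-weighted harmonic mean.
Total thickness L = 1.71 + 1.67 + 1.33 = 4.710 m.
Σ(b_i/K_i) = 1.71/0.00796 + 1.67/0.0744 + 1.33/14.9 = 237.4 d.
K_eq = L / Σ(b_i/K_i) = 4.710 / 237.4 = 0.01984 m/day.
Q = K_eq · A · (Δh/L) = 0.01984 × 1270 × (2.74/4.710) = 14.66 m³/day.

14.7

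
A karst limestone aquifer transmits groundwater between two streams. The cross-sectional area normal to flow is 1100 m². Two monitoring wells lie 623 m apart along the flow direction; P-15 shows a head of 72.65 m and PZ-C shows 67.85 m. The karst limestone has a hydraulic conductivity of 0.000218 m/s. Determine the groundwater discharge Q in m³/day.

160

Convert K: 0.000218 m/s × 86400 = 18.84 m/day.
Hydraulic gradient i = (72.65 − 67.85) / 623 = 4.8 / 623 = 0.007705.
Darcy's law: Q = K · A · i = 18.84 × 1100 × 0.007705 = 159.6 m³/day.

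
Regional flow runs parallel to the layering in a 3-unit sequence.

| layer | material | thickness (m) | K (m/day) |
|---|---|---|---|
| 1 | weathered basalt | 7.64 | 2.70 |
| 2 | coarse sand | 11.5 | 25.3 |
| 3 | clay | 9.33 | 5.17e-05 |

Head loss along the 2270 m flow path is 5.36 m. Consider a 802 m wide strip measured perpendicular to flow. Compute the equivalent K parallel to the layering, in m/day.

Flow is parallel to layering, so each bed carries its own Darcy discharge and the transmissivities add.
Σ(K_i·b_i) = 2.70×7.64 + 25.3×11.5 + 5.17e-05×9.33 = 311.6 m²/day.
Total thickness b = 28.47 m, so K_eq = Σ(K_i·b_i)/b = 10.94 m/day.

10.9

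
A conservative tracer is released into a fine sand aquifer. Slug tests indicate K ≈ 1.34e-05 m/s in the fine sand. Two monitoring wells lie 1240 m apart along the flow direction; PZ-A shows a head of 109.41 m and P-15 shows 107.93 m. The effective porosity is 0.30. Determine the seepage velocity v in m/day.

0.00461

Convert K: 1.34e-05 m/s × 86400 = 1.158 m/day.
Hydraulic gradient i = (109.41 − 107.93) / 1240 = 1.48 / 1240 = 0.001194.
Darcy flux q = K · i = 1.158 × 0.001194 = 0.001382 m/day.
Seepage velocity v = q / n_e = 0.001382 / 0.30 = 0.004606 m/day.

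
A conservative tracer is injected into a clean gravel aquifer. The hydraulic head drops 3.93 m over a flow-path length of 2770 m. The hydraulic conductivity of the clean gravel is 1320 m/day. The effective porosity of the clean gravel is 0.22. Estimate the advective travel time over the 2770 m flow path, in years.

0.891

Hydraulic gradient i = Δh / L = 3.93 / 2770 = 0.001419.
Darcy flux q = K · i = 1320 × 0.001419 = 1.873 m/day.
Seepage velocity v = q / n_e = 1.873 / 0.22 = 8.513 m/day.
Travel time t = L / v = 2770 / 8.513 = 325.4 days = 0.8909 years.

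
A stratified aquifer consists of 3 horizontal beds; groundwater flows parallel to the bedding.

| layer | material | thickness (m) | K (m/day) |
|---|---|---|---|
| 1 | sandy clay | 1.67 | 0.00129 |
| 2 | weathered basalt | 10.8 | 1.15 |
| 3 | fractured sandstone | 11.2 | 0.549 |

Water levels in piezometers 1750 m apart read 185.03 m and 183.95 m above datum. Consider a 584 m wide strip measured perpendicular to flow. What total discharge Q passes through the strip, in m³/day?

6.69

Flow is parallel to layering, so each bed carries its own Darcy discharge and the transmissivities add.
Σ(K_i·b_i) = 0.00129×1.67 + 1.15×10.8 + 0.549×11.2 = 18.57 m²/day.
Hydraulic gradient i = (185.03 − 183.95) / 1750 = 1.08 / 1750 = 0.0006171.
Q = Σ(K_i·b_i) · W · i = 18.57 × 584 × 0.0006171 = 6.693 m³/day.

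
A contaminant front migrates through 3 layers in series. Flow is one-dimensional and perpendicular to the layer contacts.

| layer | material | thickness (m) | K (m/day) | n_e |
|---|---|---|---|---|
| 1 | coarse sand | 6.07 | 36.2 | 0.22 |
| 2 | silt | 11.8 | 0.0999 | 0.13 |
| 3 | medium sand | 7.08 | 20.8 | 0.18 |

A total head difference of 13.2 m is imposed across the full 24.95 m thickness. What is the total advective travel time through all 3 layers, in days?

37.2

With flow normal to the layers, continuity requires the same specific discharge q through every layer.
Σ(b_i/K_i) = 6.07/36.2 + 11.8/0.0999 + 7.08/20.8 = 118.6 d.
q = Δh / Σ(b_i/K_i) = 13.2 / 118.6 = 0.1113 m/day.
In each layer the seepage velocity is v_i = q/n_i, so the layer transit time is t_i = b_i·n_i / q:
  layer 1 (coarse sand): t_1 = 6.07 × 0.22 / 0.1113 = 12.00 d
  layer 2 (silt): t_2 = 11.8 × 0.13 / 0.1113 = 13.79 d
  layer 3 (medium sand): t_3 = 7.08 × 0.18 / 0.1113 = 11.45 d
Total t = Σ t_i = 37.24 days.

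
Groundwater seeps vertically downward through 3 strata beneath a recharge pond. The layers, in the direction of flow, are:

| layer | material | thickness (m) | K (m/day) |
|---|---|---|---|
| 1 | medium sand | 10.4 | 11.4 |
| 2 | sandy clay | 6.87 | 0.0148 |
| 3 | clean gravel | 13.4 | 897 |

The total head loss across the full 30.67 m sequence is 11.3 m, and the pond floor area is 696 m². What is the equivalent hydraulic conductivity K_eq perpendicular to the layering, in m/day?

0.0659

Flow is perpendicular to layering, so the layers act in series and the equivalent K is the thickness-weighted harmonic mean.
Total thickness L = 10.4 + 6.87 + 13.4 = 30.67 m.
Σ(b_i/K_i) = 10.4/11.4 + 6.87/0.0148 + 13.4/897 = 465.1 d.
K_eq = L / Σ(b_i/K_i) = 30.67 / 465.1 = 0.06594 m/day.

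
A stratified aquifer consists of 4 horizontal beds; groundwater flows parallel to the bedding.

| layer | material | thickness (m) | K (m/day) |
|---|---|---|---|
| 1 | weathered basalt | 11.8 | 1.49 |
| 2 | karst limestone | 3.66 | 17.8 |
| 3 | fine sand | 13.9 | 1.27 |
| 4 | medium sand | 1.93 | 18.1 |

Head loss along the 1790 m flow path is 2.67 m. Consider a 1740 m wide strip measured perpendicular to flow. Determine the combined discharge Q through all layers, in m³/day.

351

Flow is parallel to layering, so each bed carries its own Darcy discharge and the transmissivities add.
Σ(K_i·b_i) = 1.49×11.8 + 17.8×3.66 + 1.27×13.9 + 18.1×1.93 = 135.3 m²/day.
Hydraulic gradient i = Δh / L = 2.67 / 1790 = 0.001492.
Q = Σ(K_i·b_i) · W · i = 135.3 × 1740 × 0.001492 = 351.2 m³/day.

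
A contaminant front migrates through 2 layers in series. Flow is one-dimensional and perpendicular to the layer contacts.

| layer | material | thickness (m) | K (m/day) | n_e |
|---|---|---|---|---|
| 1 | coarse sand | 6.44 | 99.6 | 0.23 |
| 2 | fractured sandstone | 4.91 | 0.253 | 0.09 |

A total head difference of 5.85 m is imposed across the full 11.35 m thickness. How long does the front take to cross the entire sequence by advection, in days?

With flow normal to the layers, continuity requires the same specific discharge q through every layer.
Σ(b_i/K_i) = 6.44/99.6 + 4.91/0.253 = 19.47 d.
q = Δh / Σ(b_i/K_i) = 5.85 / 19.47 = 0.3004 m/day.
In each layer the seepage velocity is v_i = q/n_i, so the layer transit time is t_i = b_i·n_i / q:
  layer 1 (coarse sand): t_1 = 6.44 × 0.23 / 0.3004 = 4.930 d
  layer 2 (fractured sandstone): t_2 = 4.91 × 0.09 / 0.3004 = 1.471 d
Total t = Σ t_i = 6.401 days.

6.40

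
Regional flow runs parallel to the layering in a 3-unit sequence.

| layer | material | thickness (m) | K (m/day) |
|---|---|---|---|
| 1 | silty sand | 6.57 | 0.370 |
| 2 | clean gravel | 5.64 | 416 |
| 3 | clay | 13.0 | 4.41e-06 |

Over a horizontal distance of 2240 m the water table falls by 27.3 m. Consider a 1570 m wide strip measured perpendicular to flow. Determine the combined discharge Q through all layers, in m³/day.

44900

Flow is parallel to layering, so each bed carries its own Darcy discharge and the transmissivities add.
Σ(K_i·b_i) = 0.370×6.57 + 416×5.64 + 4.41e-06×13.0 = 2349 m²/day.
Hydraulic gradient i = Δh / L = 27.3 / 2240 = 0.01219.
Q = Σ(K_i·b_i) · W · i = 2349 × 1570 × 0.01219 = 44940 m³/day.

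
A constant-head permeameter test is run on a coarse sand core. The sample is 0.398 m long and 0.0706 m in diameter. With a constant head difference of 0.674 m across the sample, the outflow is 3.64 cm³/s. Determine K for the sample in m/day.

Cross-sectional area A = π·(d/2)² = π × (0.0706/2)² = 0.003915 m².
Convert discharge: 3.64 cm³/s = 3.640e-06 m³/s.
Darcy's law rearranged: K = Q·L / (A·Δh) = 3.640e-06 × 0.398 / (0.003915 × 0.674) = 0.0005491 m/s = 47.44 m/day.

47.4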